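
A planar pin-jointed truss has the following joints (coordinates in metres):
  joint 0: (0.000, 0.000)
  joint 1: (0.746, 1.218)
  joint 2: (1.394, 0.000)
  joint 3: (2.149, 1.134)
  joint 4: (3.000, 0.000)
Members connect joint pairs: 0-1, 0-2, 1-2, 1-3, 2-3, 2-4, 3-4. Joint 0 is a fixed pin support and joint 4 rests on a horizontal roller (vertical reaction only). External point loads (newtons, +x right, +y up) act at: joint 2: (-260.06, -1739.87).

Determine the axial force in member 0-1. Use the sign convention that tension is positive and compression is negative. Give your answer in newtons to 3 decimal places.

N=5 nodes, M=7 members, R=3 reactions → 2N=10, M+R=10
member 0 (0-1): L=1.4283, (cx,cy)=(0.5223,0.8528)
member 1 (0-2): L=1.3940, (cx,cy)=(1.0000,0.0000)
member 2 (1-2): L=1.3796, (cx,cy)=(0.4697,-0.8828)
member 3 (1-3): L=1.4055, (cx,cy)=(0.9982,-0.0598)
member 4 (2-3): L=1.3623, (cx,cy)=(0.5542,0.8324)
member 5 (2-4): L=1.6060, (cx,cy)=(1.0000,0.0000)
member 6 (3-4): L=1.4178, (cx,cy)=(0.6002,-0.7998)
solve A·x = −loads:
  F[0-1] = -1092.2276 N (compression)
  F[0-2] = +310.4098 N (tension)
  F[1-2] = +1129.6952 N (tension)
  F[1-3] = -1103.0425 N (compression)
  F[2-3] = +892.0549 N (tension)
  F[2-4] = +606.7012 N (tension)
  F[3-4] = -1010.7884 N (compression)
  Rx@0 = +260.0600 N
  Ry@0 = +931.4104 N
  Ry@4 = +808.4596 N

-1092.228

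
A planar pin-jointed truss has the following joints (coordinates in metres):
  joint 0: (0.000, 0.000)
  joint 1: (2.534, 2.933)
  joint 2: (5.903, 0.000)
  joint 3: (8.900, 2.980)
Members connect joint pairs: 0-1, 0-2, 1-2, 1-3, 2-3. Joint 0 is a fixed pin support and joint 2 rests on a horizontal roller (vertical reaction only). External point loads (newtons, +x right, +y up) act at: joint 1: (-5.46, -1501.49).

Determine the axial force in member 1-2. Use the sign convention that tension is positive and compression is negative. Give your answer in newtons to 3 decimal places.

-977.491

N=4 nodes, M=5 members, R=3 reactions → 2N=8, M+R=8
member 0 (0-1): L=3.8760, (cx,cy)=(0.6538,0.7567)
member 1 (0-2): L=5.9030, (cx,cy)=(1.0000,0.0000)
member 2 (1-2): L=4.4668, (cx,cy)=(0.7542,-0.6566)
member 3 (1-3): L=6.3662, (cx,cy)=(1.0000,0.0074)
member 4 (2-3): L=4.2264, (cx,cy)=(0.7091,0.7051)
solve A·x = −loads:
  F[0-1] = -1136.0540 N (compression)
  F[0-2] = +737.2477 N (tension)
  F[1-2] = -977.4909 N (compression)
  F[1-3] = +0.0000 N (tension)
  F[2-3] = -0.0000 N (compression)
  Rx@0 = +5.4600 N
  Ry@0 = +859.6534 N
  Ry@2 = +641.8366 N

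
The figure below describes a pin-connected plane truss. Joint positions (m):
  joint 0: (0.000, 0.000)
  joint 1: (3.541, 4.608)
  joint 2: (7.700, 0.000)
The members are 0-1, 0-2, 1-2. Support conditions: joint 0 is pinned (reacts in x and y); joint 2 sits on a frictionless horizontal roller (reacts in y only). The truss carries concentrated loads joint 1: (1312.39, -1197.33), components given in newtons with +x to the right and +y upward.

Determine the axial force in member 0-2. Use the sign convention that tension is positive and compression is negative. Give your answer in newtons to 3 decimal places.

1205.826

N=3 nodes, M=3 members, R=3 reactions → 2N=6, M+R=6
member 0 (0-1): L=5.8114, (cx,cy)=(0.6093,0.7929)
member 1 (0-2): L=7.7000, (cx,cy)=(1.0000,0.0000)
member 2 (1-2): L=6.2073, (cx,cy)=(0.6700,-0.7423)
solve A·x = −loads:
  F[0-1] = +174.8906 N (tension)
  F[0-2] = +1205.8257 N (tension)
  F[1-2] = -1799.7014 N (compression)
  Rx@0 = -1312.3900 N
  Ry@0 = -138.6750 N
  Ry@2 = +1336.0050 N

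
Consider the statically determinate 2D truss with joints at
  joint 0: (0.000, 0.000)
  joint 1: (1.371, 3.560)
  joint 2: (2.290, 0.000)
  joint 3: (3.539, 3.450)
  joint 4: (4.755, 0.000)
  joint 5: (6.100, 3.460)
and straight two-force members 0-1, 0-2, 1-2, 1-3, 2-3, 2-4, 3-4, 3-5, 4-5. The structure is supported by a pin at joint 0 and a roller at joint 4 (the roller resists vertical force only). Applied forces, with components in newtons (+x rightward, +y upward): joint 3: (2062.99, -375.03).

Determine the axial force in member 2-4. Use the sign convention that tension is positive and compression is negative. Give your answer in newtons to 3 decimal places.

N=6 nodes, M=9 members, R=3 reactions → 2N=12, M+R=12
member 0 (0-1): L=3.8149, (cx,cy)=(0.3594,0.9332)
member 1 (0-2): L=2.2900, (cx,cy)=(1.0000,0.0000)
member 2 (1-2): L=3.6767, (cx,cy)=(0.2500,-0.9683)
member 3 (1-3): L=2.1708, (cx,cy)=(0.9987,-0.0507)
member 4 (2-3): L=3.6691, (cx,cy)=(0.3404,0.9403)
member 5 (2-4): L=2.4650, (cx,cy)=(1.0000,0.0000)
member 6 (3-4): L=3.6580, (cx,cy)=(0.3324,-0.9431)
member 7 (3-5): L=2.5610, (cx,cy)=(1.0000,0.0039)
member 8 (4-5): L=3.7122, (cx,cy)=(0.3623,0.9321)
solve A·x = −loads:
  F[0-1] = +1501.1945 N (tension)
  F[0-2] = +1523.4861 N (tension)
  F[1-2] = -1494.6724 N (compression)
  F[1-3] = +914.2748 N (tension)
  F[2-3] = +1539.1501 N (tension)
  F[2-4] = +625.9509 N (tension)
  F[3-4] = -1883.0140 N (compression)
  F[3-5] = -0.0000 N (compression)
  F[4-5] = +0.0000 N (tension)
  Rx@0 = -2062.9900 N
  Ry@0 = -1400.8999 N
  Ry@4 = +1775.9299 N

625.951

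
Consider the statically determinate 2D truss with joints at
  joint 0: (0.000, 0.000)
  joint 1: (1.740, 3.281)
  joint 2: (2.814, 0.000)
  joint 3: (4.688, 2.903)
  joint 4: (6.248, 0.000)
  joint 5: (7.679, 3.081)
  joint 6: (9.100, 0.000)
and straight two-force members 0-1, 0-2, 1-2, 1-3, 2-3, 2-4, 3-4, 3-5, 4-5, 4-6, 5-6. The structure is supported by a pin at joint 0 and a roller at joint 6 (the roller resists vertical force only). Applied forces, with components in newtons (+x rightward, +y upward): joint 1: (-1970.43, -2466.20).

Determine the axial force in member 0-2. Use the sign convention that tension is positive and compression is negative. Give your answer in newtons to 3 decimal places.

-535.856

N=7 nodes, M=11 members, R=3 reactions → 2N=14, M+R=14
member 0 (0-1): L=3.7138, (cx,cy)=(0.4685,0.8835)
member 1 (0-2): L=2.8140, (cx,cy)=(1.0000,0.0000)
member 2 (1-2): L=3.4523, (cx,cy)=(0.3111,-0.9504)
member 3 (1-3): L=2.9721, (cx,cy)=(0.9919,-0.1272)
member 4 (2-3): L=3.4553, (cx,cy)=(0.5424,0.8402)
member 5 (2-4): L=3.4340, (cx,cy)=(1.0000,0.0000)
member 6 (3-4): L=3.2956, (cx,cy)=(0.4734,-0.8809)
member 7 (3-5): L=2.9963, (cx,cy)=(0.9982,0.0594)
member 8 (4-5): L=3.3971, (cx,cy)=(0.4212,0.9069)
member 9 (4-6): L=2.8520, (cx,cy)=(1.0000,0.0000)
member 10 (5-6): L=3.3929, (cx,cy)=(0.4188,-0.9081)
solve A·x = −loads:
  F[0-1] = -3061.9357 N (compression)
  F[0-2] = -535.8563 N (compression)
  F[1-2] = +186.8990 N (tension)
  F[1-3] = +481.6238 N (tension)
  F[2-3] = -211.4198 N (compression)
  F[2-4] = -363.0490 N (compression)
  F[3-4] = +286.5483 N (tension)
  F[3-5] = +227.8115 N (tension)
  F[4-5] = -278.3089 N (compression)
  F[4-6] = -110.1740 N (compression)
  F[5-6] = +263.0612 N (tension)
  Rx@0 = +1970.4300 N
  Ry@0 = +2705.0783 N
  Ry@6 = -238.8783 N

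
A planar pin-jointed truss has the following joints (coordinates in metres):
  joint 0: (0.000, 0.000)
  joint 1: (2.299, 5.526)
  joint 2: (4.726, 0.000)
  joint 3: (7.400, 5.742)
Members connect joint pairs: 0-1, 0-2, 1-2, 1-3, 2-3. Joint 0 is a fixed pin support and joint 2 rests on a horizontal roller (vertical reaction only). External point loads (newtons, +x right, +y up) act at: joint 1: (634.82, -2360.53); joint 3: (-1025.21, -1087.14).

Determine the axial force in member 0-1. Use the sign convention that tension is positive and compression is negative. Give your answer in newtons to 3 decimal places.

-1191.888

N=4 nodes, M=5 members, R=3 reactions → 2N=8, M+R=8
member 0 (0-1): L=5.9852, (cx,cy)=(0.3841,0.9233)
member 1 (0-2): L=4.7260, (cx,cy)=(1.0000,0.0000)
member 2 (1-2): L=6.0355, (cx,cy)=(0.4021,-0.9156)
member 3 (1-3): L=5.1056, (cx,cy)=(0.9991,0.0423)
member 4 (2-3): L=6.3341, (cx,cy)=(0.4222,0.9065)
solve A·x = −loads:
  F[0-1] = -1191.8880 N (compression)
  F[0-2] = +67.4345 N (tension)
  F[1-2] = -1400.7364 N (compression)
  F[1-3] = -529.8517 N (compression)
  F[2-3] = -1174.5155 N (compression)
  Rx@0 = +390.3900 N
  Ry@0 = +1100.4516 N
  Ry@2 = +2347.2184 N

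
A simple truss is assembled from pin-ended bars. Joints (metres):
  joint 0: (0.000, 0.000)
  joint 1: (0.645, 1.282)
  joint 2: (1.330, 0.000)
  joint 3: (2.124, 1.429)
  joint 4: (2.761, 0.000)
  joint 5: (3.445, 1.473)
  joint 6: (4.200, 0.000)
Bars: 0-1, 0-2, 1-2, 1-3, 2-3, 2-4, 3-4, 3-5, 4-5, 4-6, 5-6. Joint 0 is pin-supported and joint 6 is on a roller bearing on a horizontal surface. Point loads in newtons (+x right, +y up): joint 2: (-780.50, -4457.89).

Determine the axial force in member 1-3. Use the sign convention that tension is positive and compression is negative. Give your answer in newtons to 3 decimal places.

-3015.697

N=7 nodes, M=11 members, R=3 reactions → 2N=14, M+R=14
member 0 (0-1): L=1.4351, (cx,cy)=(0.4494,0.8933)
member 1 (0-2): L=1.3300, (cx,cy)=(1.0000,0.0000)
member 2 (1-2): L=1.4535, (cx,cy)=(0.4713,-0.8820)
member 3 (1-3): L=1.4863, (cx,cy)=(0.9951,0.0989)
member 4 (2-3): L=1.6348, (cx,cy)=(0.4857,0.8741)
member 5 (2-4): L=1.4310, (cx,cy)=(1.0000,0.0000)
member 6 (3-4): L=1.5645, (cx,cy)=(0.4071,-0.9134)
member 7 (3-5): L=1.3217, (cx,cy)=(0.9994,0.0333)
member 8 (4-5): L=1.6241, (cx,cy)=(0.4212,0.9070)
member 9 (4-6): L=1.4390, (cx,cy)=(1.0000,0.0000)
member 10 (5-6): L=1.6552, (cx,cy)=(0.4561,-0.8899)
solve A·x = −loads:
  F[0-1] = -3410.0441 N (compression)
  F[0-2] = +752.1170 N (tension)
  F[1-2] = +3115.6331 N (tension)
  F[1-3] = -3015.6968 N (compression)
  F[2-3] = +1956.1544 N (tension)
  F[2-4] = +2050.8166 N (tension)
  F[3-4] = -1596.6505 N (compression)
  F[3-5] = -1401.5229 N (compression)
  F[4-5] = +1607.8803 N (tension)
  F[4-6] = +723.5623 N (tension)
  F[5-6] = -1586.2979 N (compression)
  Rx@0 = +780.5000 N
  Ry@0 = +3046.2248 N
  Ry@6 = +1411.6652 N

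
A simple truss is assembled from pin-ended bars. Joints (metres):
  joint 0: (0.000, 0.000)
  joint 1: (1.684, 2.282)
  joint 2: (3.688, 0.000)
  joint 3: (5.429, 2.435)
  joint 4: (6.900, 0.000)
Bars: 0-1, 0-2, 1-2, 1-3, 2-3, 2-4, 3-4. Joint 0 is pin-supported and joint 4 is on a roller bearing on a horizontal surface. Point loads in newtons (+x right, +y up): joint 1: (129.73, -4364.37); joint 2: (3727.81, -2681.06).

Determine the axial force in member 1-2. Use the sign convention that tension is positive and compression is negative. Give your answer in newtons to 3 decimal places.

N=5 nodes, M=7 members, R=3 reactions → 2N=10, M+R=10
member 0 (0-1): L=2.8361, (cx,cy)=(0.5938,0.8046)
member 1 (0-2): L=3.6880, (cx,cy)=(1.0000,0.0000)
member 2 (1-2): L=3.0370, (cx,cy)=(0.6599,-0.7514)
member 3 (1-3): L=3.7481, (cx,cy)=(0.9992,0.0408)
member 4 (2-3): L=2.9934, (cx,cy)=(0.5816,0.8135)
member 5 (2-4): L=3.2120, (cx,cy)=(1.0000,0.0000)
member 6 (3-4): L=2.8448, (cx,cy)=(0.5171,-0.8559)
solve A·x = −loads:
  F[0-1] = -5598.0480 N (compression)
  F[0-2] = +7181.5277 N (tension)
  F[1-2] = -1.4276 N (compression)
  F[1-3] = -3455.6560 N (compression)
  F[2-3] = +3297.1804 N (tension)
  F[2-4] = +1535.0784 N (tension)
  F[3-4] = -2968.7555 N (compression)
  Rx@0 = -3857.5400 N
  Ry@0 = +4504.3587 N
  Ry@4 = +2541.0713 N

-1.428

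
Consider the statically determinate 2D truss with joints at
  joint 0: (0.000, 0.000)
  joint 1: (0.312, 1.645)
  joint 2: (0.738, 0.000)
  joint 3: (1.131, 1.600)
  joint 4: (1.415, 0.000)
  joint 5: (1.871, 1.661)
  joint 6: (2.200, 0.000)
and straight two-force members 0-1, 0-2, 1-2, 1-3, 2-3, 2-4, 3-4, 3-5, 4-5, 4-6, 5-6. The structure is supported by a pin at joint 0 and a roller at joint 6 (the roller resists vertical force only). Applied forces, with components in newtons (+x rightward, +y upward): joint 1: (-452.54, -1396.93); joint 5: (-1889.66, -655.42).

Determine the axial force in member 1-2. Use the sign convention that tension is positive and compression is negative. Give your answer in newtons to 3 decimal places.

1752.105

N=7 nodes, M=11 members, R=3 reactions → 2N=14, M+R=14
member 0 (0-1): L=1.6743, (cx,cy)=(0.1863,0.9825)
member 1 (0-2): L=0.7380, (cx,cy)=(1.0000,0.0000)
member 2 (1-2): L=1.6993, (cx,cy)=(0.2507,-0.9681)
member 3 (1-3): L=0.8202, (cx,cy)=(0.9985,-0.0549)
member 4 (2-3): L=1.6476, (cx,cy)=(0.2385,0.9711)
member 5 (2-4): L=0.6770, (cx,cy)=(1.0000,0.0000)
member 6 (3-4): L=1.6250, (cx,cy)=(0.1748,-0.9846)
member 7 (3-5): L=0.7425, (cx,cy)=(0.9966,0.0822)
member 8 (4-5): L=1.7225, (cx,cy)=(0.2647,0.9643)
member 9 (4-6): L=0.7850, (cx,cy)=(1.0000,0.0000)
member 10 (5-6): L=1.6933, (cx,cy)=(0.1943,-0.9809)
solve A·x = −loads:
  F[0-1] = -3116.4913 N (compression)
  F[0-2] = -1761.4618 N (compression)
  F[1-2] = +1752.1054 N (tension)
  F[1-3] = -568.3010 N (compression)
  F[2-3] = -1746.5697 N (compression)
  F[2-4] = -905.5973 N (compression)
  F[3-4] = +1585.4159 N (tension)
  F[3-5] = -1265.4206 N (compression)
  F[4-5] = -1618.7730 N (compression)
  F[4-6] = -199.9660 N (compression)
  F[5-6] = +1029.1683 N (tension)
  Rx@0 = +2342.2000 N
  Ry@0 = +3061.9048 N
  Ry@6 = -1009.5548 N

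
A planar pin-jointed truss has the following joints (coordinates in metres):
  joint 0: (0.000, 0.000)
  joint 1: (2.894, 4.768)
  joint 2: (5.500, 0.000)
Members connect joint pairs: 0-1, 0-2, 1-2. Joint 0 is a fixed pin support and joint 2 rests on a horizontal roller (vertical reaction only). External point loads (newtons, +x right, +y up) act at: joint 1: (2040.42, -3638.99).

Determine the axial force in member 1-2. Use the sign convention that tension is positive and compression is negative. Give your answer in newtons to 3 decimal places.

N=3 nodes, M=3 members, R=3 reactions → 2N=6, M+R=6
member 0 (0-1): L=5.5775, (cx,cy)=(0.5189,0.8549)
member 1 (0-2): L=5.5000, (cx,cy)=(1.0000,0.0000)
member 2 (1-2): L=5.4337, (cx,cy)=(0.4796,-0.8775)
solve A·x = −loads:
  F[0-1] = +52.2182 N (tension)
  F[0-2] = +2013.3258 N (tension)
  F[1-2] = -4197.9285 N (compression)
  Rx@0 = -2040.4200 N
  Ry@0 = -44.6390 N
  Ry@2 = +3683.6290 N

-4197.928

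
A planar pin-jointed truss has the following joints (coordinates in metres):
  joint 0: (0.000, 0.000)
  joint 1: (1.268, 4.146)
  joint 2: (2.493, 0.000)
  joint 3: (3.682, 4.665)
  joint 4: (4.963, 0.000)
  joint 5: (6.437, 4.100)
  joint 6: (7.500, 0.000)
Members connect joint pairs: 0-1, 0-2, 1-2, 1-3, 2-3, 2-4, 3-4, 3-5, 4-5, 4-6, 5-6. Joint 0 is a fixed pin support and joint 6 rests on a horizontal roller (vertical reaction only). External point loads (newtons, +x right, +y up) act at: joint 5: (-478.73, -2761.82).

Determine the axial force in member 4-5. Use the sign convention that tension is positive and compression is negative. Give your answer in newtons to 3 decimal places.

-854.547

N=7 nodes, M=11 members, R=3 reactions → 2N=14, M+R=14
member 0 (0-1): L=4.3356, (cx,cy)=(0.2925,0.9563)
member 1 (0-2): L=2.4930, (cx,cy)=(1.0000,0.0000)
member 2 (1-2): L=4.3232, (cx,cy)=(0.2834,-0.9590)
member 3 (1-3): L=2.4692, (cx,cy)=(0.9777,0.2102)
member 4 (2-3): L=4.8141, (cx,cy)=(0.2470,0.9690)
member 5 (2-4): L=2.4700, (cx,cy)=(1.0000,0.0000)
member 6 (3-4): L=4.8377, (cx,cy)=(0.2648,-0.9643)
member 7 (3-5): L=2.8123, (cx,cy)=(0.9796,-0.2009)
member 8 (4-5): L=4.3569, (cx,cy)=(0.3383,0.9410)
member 9 (4-6): L=2.5370, (cx,cy)=(1.0000,0.0000)
member 10 (5-6): L=4.2356, (cx,cy)=(0.2510,-0.9680)
solve A·x = −loads:
  F[0-1] = -683.0114 N (compression)
  F[0-2] = -278.9733 N (compression)
  F[1-2] = +598.2741 N (tension)
  F[1-3] = -377.7194 N (compression)
  F[2-3] = -592.0967 N (compression)
  F[2-4] = +36.7876 N (tension)
  F[3-4] = +833.9245 N (tension)
  F[3-5] = -751.6628 N (compression)
  F[4-5] = -854.5466 N (compression)
  F[4-6] = +546.7119 N (tension)
  F[5-6] = -2178.3922 N (compression)
  Rx@0 = +478.7300 N
  Ry@0 = +653.1477 N
  Ry@6 = +2108.6723 N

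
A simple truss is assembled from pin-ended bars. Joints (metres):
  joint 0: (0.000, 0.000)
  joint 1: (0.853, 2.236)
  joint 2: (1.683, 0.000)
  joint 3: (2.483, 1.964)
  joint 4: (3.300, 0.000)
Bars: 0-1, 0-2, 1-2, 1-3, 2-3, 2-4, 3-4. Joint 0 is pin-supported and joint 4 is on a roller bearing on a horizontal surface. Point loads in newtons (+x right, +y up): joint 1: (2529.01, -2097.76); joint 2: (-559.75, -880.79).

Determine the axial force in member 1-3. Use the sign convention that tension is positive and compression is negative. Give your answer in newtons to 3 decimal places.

-2114.200

N=5 nodes, M=7 members, R=3 reactions → 2N=10, M+R=10
member 0 (0-1): L=2.3932, (cx,cy)=(0.3564,0.9343)
member 1 (0-2): L=1.6830, (cx,cy)=(1.0000,0.0000)
member 2 (1-2): L=2.3851, (cx,cy)=(0.3480,-0.9375)
member 3 (1-3): L=1.6525, (cx,cy)=(0.9864,-0.1646)
member 4 (2-3): L=2.1207, (cx,cy)=(0.3772,0.9261)
member 5 (2-4): L=1.6170, (cx,cy)=(1.0000,0.0000)
member 6 (3-4): L=2.1272, (cx,cy)=(0.3841,-0.9233)
solve A·x = −loads:
  F[0-1] = -292.7385 N (compression)
  F[0-2] = +2073.6007 N (tension)
  F[1-2] = -1574.6854 N (compression)
  F[1-3] = -2114.2000 N (compression)
  F[2-3] = +2545.0902 N (tension)
  F[2-4] = +1125.2627 N (tension)
  F[3-4] = -2929.7519 N (compression)
  Rx@0 = -1969.2600 N
  Ry@0 = +273.5121 N
  Ry@4 = +2705.0379 N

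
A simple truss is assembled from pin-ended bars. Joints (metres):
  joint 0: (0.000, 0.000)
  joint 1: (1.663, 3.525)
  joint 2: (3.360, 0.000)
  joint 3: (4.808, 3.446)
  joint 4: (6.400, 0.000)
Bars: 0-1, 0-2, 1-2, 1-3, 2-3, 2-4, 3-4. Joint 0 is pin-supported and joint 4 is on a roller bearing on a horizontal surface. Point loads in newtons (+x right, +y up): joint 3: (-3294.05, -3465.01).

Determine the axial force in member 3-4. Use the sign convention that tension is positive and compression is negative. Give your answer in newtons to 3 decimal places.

N=5 nodes, M=7 members, R=3 reactions → 2N=10, M+R=10
member 0 (0-1): L=3.8976, (cx,cy)=(0.4267,0.9044)
member 1 (0-2): L=3.3600, (cx,cy)=(1.0000,0.0000)
member 2 (1-2): L=3.9122, (cx,cy)=(0.4338,-0.9010)
member 3 (1-3): L=3.1460, (cx,cy)=(0.9997,-0.0251)
member 4 (2-3): L=3.7379, (cx,cy)=(0.3874,0.9219)
member 5 (2-4): L=3.0400, (cx,cy)=(1.0000,0.0000)
member 6 (3-4): L=3.7960, (cx,cy)=(0.4194,-0.9078)
solve A·x = −loads:
  F[0-1] = -2914.1369 N (compression)
  F[0-2] = -2050.6632 N (compression)
  F[1-2] = +2995.9674 N (tension)
  F[1-3] = -2543.7482 N (compression)
  F[2-3] = -2928.0702 N (compression)
  F[2-4] = +383.1928 N (tension)
  F[3-4] = -913.6859 N (compression)
  Rx@0 = +3294.0500 N
  Ry@0 = +2635.5613 N
  Ry@4 = +829.4487 N

-913.686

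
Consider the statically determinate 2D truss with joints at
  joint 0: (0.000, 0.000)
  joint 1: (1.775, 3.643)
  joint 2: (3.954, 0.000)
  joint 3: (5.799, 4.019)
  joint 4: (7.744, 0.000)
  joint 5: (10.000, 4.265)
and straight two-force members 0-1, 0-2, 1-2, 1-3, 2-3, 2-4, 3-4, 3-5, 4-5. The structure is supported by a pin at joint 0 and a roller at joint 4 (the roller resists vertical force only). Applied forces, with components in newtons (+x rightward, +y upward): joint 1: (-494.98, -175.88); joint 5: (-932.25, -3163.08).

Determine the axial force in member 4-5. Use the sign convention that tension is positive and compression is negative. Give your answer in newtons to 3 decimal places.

-3628.979

N=6 nodes, M=9 members, R=3 reactions → 2N=12, M+R=12
member 0 (0-1): L=4.0524, (cx,cy)=(0.4380,0.8990)
member 1 (0-2): L=3.9540, (cx,cy)=(1.0000,0.0000)
member 2 (1-2): L=4.2449, (cx,cy)=(0.5133,-0.8582)
member 3 (1-3): L=4.0415, (cx,cy)=(0.9957,0.0930)
member 4 (2-3): L=4.4223, (cx,cy)=(0.4172,0.9088)
member 5 (2-4): L=3.7900, (cx,cy)=(1.0000,0.0000)
member 6 (3-4): L=4.4649, (cx,cy)=(0.4356,-0.9001)
member 7 (3-5): L=4.2082, (cx,cy)=(0.9983,0.0585)
member 8 (4-5): L=4.8249, (cx,cy)=(0.4676,0.8840)
solve A·x = −loads:
  F[0-1] = +44.0734 N (tension)
  F[0-2] = -1446.5346 N (compression)
  F[1-2] = -184.7860 N (compression)
  F[1-3] = +611.7919 N (tension)
  F[2-3] = +174.4951 N (tension)
  F[2-4] = -1614.1892 N (compression)
  F[3-4] = -189.6721 N (compression)
  F[3-5] = +765.8737 N (tension)
  F[4-5] = -3628.9786 N (compression)
  Rx@0 = +1427.2300 N
  Ry@0 = -39.6207 N
  Ry@4 = +3378.5807 N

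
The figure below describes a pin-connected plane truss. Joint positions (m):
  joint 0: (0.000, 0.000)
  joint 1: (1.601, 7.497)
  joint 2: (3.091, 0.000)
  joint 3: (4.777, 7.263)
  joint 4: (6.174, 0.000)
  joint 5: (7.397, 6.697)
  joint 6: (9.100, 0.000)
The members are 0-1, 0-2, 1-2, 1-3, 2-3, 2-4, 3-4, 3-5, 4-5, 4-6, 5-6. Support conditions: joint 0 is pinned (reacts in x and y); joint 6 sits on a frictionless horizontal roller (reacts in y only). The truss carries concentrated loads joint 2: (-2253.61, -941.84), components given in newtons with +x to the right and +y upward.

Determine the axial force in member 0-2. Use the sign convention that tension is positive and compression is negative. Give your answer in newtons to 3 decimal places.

-2120.797

N=7 nodes, M=11 members, R=3 reactions → 2N=14, M+R=14
member 0 (0-1): L=7.6660, (cx,cy)=(0.2088,0.9779)
member 1 (0-2): L=3.0910, (cx,cy)=(1.0000,0.0000)
member 2 (1-2): L=7.6436, (cx,cy)=(0.1949,-0.9808)
member 3 (1-3): L=3.1846, (cx,cy)=(0.9973,-0.0735)
member 4 (2-3): L=7.4561, (cx,cy)=(0.2261,0.9741)
member 5 (2-4): L=3.0830, (cx,cy)=(1.0000,0.0000)
member 6 (3-4): L=7.3961, (cx,cy)=(0.1889,-0.9820)
member 7 (3-5): L=2.6804, (cx,cy)=(0.9775,-0.2112)
member 8 (4-5): L=6.8078, (cx,cy)=(0.1796,0.9837)
member 9 (4-6): L=2.9260, (cx,cy)=(1.0000,0.0000)
member 10 (5-6): L=6.9101, (cx,cy)=(0.2464,-0.9692)
solve A·x = −loads:
  F[0-1] = -635.9481 N (compression)
  F[0-2] = -2120.7966 N (compression)
  F[1-2] = +653.6370 N (tension)
  F[1-3] = -260.9345 N (compression)
  F[2-3] = +308.7388 N (tension)
  F[2-4] = +190.4162 N (tension)
  F[3-4] = -296.1972 N (compression)
  F[3-5] = -137.5718 N (compression)
  F[4-5] = +295.6759 N (tension)
  F[4-6] = +81.3522 N (tension)
  F[5-6] = -330.0967 N (compression)
  Rx@0 = +2253.6100 N
  Ry@0 = +621.9249 N
  Ry@6 = +319.9151 N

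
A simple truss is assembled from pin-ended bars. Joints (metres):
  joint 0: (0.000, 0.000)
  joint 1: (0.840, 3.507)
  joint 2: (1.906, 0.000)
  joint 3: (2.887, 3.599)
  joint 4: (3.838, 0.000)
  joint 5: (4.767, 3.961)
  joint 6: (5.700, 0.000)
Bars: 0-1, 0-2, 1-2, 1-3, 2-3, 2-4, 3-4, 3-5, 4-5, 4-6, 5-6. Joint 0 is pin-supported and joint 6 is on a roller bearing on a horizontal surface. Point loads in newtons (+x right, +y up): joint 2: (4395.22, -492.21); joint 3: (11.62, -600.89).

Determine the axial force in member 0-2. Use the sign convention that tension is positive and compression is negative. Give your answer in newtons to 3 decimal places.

4554.584

N=7 nodes, M=11 members, R=3 reactions → 2N=14, M+R=14
member 0 (0-1): L=3.6062, (cx,cy)=(0.2329,0.9725)
member 1 (0-2): L=1.9060, (cx,cy)=(1.0000,0.0000)
member 2 (1-2): L=3.6654, (cx,cy)=(0.2908,-0.9568)
member 3 (1-3): L=2.0491, (cx,cy)=(0.9990,0.0449)
member 4 (2-3): L=3.7303, (cx,cy)=(0.2630,0.9648)
member 5 (2-4): L=1.9320, (cx,cy)=(1.0000,0.0000)
member 6 (3-4): L=3.7225, (cx,cy)=(0.2555,-0.9668)
member 7 (3-5): L=1.9145, (cx,cy)=(0.9820,0.1891)
member 8 (4-5): L=4.0685, (cx,cy)=(0.2283,0.9736)
member 9 (4-6): L=1.8620, (cx,cy)=(1.0000,0.0000)
member 10 (5-6): L=4.0694, (cx,cy)=(0.2293,-0.9734)
solve A·x = −loads:
  F[0-1] = -634.2766 N (compression)
  F[0-2] = +4554.5836 N (tension)
  F[1-2] = +629.1604 N (tension)
  F[1-3] = -331.0530 N (compression)
  F[2-3] = -113.7599 N (compression)
  F[2-4] = +372.2559 N (tension)
  F[3-4] = -539.3160 N (compression)
  F[3-5] = -238.7832 N (compression)
  F[4-5] = +535.5687 N (tension)
  F[4-6] = +112.1839 N (tension)
  F[5-6] = -489.3045 N (compression)
  Rx@0 = -4406.8400 N
  Ry@0 = +616.8295 N
  Ry@6 = +476.2705 N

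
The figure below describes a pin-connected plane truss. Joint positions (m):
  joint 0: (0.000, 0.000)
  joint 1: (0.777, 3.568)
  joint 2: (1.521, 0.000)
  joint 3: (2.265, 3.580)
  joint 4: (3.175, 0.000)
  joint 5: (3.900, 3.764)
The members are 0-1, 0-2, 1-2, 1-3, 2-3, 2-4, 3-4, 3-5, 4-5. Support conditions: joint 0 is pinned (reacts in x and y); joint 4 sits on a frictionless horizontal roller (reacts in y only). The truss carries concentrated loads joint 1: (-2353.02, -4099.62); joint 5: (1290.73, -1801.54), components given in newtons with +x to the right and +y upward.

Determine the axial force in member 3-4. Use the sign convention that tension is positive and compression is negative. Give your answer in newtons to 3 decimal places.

N=6 nodes, M=9 members, R=3 reactions → 2N=12, M+R=12
member 0 (0-1): L=3.6516, (cx,cy)=(0.2128,0.9771)
member 1 (0-2): L=1.5210, (cx,cy)=(1.0000,0.0000)
member 2 (1-2): L=3.6447, (cx,cy)=(0.2041,-0.9789)
member 3 (1-3): L=1.4880, (cx,cy)=(1.0000,0.0081)
member 4 (2-3): L=3.6565, (cx,cy)=(0.2035,0.9791)
member 5 (2-4): L=1.6540, (cx,cy)=(1.0000,0.0000)
member 6 (3-4): L=3.6938, (cx,cy)=(0.2464,-0.9692)
member 7 (3-5): L=1.6453, (cx,cy)=(0.9937,0.1118)
member 8 (4-5): L=3.8332, (cx,cy)=(0.1891,0.9820)
solve A·x = −loads:
  F[0-1] = -3888.1066 N (compression)
  F[0-2] = -234.9706 N (compression)
  F[1-2] = -293.9539 N (compression)
  F[1-3] = +1585.7568 N (tension)
  F[2-3] = +293.9129 N (tension)
  F[2-4] = -354.7788 N (compression)
  F[3-4] = -115.7280 N (compression)
  F[3-5] = +1684.5863 N (tension)
  F[4-5] = -2026.5084 N (compression)
  Rx@0 = +1062.2900 N
  Ry@0 = +3799.0677 N
  Ry@4 = +2102.0923 N

-115.728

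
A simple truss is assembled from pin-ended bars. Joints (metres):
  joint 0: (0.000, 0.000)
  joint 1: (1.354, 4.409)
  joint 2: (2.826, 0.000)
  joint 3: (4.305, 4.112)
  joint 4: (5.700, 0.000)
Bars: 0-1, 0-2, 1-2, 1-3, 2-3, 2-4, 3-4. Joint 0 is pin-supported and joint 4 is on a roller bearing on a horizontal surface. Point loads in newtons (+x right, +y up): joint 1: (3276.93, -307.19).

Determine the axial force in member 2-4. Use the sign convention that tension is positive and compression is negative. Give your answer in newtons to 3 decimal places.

884.667

N=5 nodes, M=7 members, R=3 reactions → 2N=10, M+R=10
member 0 (0-1): L=4.6122, (cx,cy)=(0.2936,0.9559)
member 1 (0-2): L=2.8260, (cx,cy)=(1.0000,0.0000)
member 2 (1-2): L=4.6482, (cx,cy)=(0.3167,-0.9485)
member 3 (1-3): L=2.9659, (cx,cy)=(0.9950,-0.1001)
member 4 (2-3): L=4.3699, (cx,cy)=(0.3385,0.9410)
member 5 (2-4): L=2.8740, (cx,cy)=(1.0000,0.0000)
member 6 (3-4): L=4.3422, (cx,cy)=(0.3213,-0.9470)
solve A·x = −loads:
  F[0-1] = +2406.5521 N (tension)
  F[0-2] = +2570.4438 N (tension)
  F[1-2] = -2562.5684 N (compression)
  F[1-3] = -1767.8167 N (compression)
  F[2-3] = +2583.1263 N (tension)
  F[2-4] = +884.6665 N (tension)
  F[3-4] = -2753.6814 N (compression)
  Rx@0 = -3276.9300 N
  Ry@0 = -2300.5152 N
  Ry@4 = +2607.7052 N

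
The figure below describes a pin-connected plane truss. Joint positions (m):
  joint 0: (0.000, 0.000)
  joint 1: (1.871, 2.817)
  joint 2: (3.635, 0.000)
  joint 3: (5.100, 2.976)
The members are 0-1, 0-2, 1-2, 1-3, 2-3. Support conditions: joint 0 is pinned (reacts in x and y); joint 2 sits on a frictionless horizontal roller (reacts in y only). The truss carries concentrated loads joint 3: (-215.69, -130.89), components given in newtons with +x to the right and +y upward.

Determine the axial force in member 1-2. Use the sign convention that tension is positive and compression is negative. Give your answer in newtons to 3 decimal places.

137.104

N=4 nodes, M=5 members, R=3 reactions → 2N=8, M+R=8
member 0 (0-1): L=3.3817, (cx,cy)=(0.5533,0.8330)
member 1 (0-2): L=3.6350, (cx,cy)=(1.0000,0.0000)
member 2 (1-2): L=3.3237, (cx,cy)=(0.5307,-0.8475)
member 3 (1-3): L=3.2329, (cx,cy)=(0.9988,0.0492)
member 4 (2-3): L=3.3170, (cx,cy)=(0.4417,0.8972)
solve A·x = −loads:
  F[0-1] = -148.6605 N (compression)
  F[0-2] = -133.4412 N (compression)
  F[1-2] = +137.1045 N (tension)
  F[1-3] = -155.2020 N (compression)
  F[2-3] = -137.3820 N (compression)
  Rx@0 = +215.6900 N
  Ry@0 = +123.8348 N
  Ry@2 = +7.0552 N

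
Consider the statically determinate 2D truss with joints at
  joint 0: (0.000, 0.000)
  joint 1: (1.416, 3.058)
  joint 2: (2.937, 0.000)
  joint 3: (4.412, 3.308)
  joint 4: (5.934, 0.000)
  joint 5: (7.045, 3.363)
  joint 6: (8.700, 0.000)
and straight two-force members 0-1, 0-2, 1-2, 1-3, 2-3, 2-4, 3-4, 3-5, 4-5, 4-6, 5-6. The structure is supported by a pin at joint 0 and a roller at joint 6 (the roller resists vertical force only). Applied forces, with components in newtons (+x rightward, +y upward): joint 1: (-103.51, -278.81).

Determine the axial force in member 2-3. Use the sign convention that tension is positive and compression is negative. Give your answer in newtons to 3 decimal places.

11.336

N=7 nodes, M=11 members, R=3 reactions → 2N=14, M+R=14
member 0 (0-1): L=3.3699, (cx,cy)=(0.4202,0.9074)
member 1 (0-2): L=2.9370, (cx,cy)=(1.0000,0.0000)
member 2 (1-2): L=3.4154, (cx,cy)=(0.4453,-0.8954)
member 3 (1-3): L=3.0064, (cx,cy)=(0.9965,0.0832)
member 4 (2-3): L=3.6219, (cx,cy)=(0.4072,0.9133)
member 5 (2-4): L=2.9970, (cx,cy)=(1.0000,0.0000)
member 6 (3-4): L=3.6413, (cx,cy)=(0.4180,-0.9085)
member 7 (3-5): L=2.6336, (cx,cy)=(0.9998,0.0209)
member 8 (4-5): L=3.5418, (cx,cy)=(0.3137,0.9495)
member 9 (4-6): L=2.7660, (cx,cy)=(1.0000,0.0000)
member 10 (5-6): L=3.7482, (cx,cy)=(0.4415,-0.8972)
solve A·x = −loads:
  F[0-1] = -297.3366 N (compression)
  F[0-2] = +21.4270 N (tension)
  F[1-2] = -11.5638 N (compression)
  F[1-3] = -16.3337 N (compression)
  F[2-3] = +11.3364 N (tension)
  F[2-4] = +11.6605 N (tension)
  F[3-4] = -10.0733 N (compression)
  F[3-5] = -7.4517 N (compression)
  F[4-5] = +9.6376 N (tension)
  F[4-6] = +4.4269 N (tension)
  F[5-6] = -10.0258 N (compression)
  Rx@0 = +103.5100 N
  Ry@0 = +269.8144 N
  Ry@6 = +8.9956 N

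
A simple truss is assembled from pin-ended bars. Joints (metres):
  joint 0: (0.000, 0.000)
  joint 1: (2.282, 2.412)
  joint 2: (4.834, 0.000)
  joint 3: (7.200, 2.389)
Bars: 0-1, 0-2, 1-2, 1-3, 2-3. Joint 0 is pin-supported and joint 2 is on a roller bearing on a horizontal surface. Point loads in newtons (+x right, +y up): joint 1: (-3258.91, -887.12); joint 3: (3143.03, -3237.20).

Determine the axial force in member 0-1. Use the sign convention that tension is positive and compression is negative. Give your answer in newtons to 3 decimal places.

1436.290

N=4 nodes, M=5 members, R=3 reactions → 2N=8, M+R=8
member 0 (0-1): L=3.3204, (cx,cy)=(0.6873,0.7264)
member 1 (0-2): L=4.8340, (cx,cy)=(1.0000,0.0000)
member 2 (1-2): L=3.5115, (cx,cy)=(0.7268,-0.6869)
member 3 (1-3): L=4.9181, (cx,cy)=(1.0000,-0.0047)
member 4 (2-3): L=3.3623, (cx,cy)=(0.7037,0.7105)
solve A·x = −loads:
  F[0-1] = +1436.2896 N (tension)
  F[0-2] = -1102.9844 N (compression)
  F[1-2] = -2853.4555 N (compression)
  F[1-3] = +6319.8619 N (tension)
  F[2-3] = -4514.5103 N (compression)
  Rx@0 = +115.8800 N
  Ry@0 = -1043.3373 N
  Ry@2 = +5167.6573 N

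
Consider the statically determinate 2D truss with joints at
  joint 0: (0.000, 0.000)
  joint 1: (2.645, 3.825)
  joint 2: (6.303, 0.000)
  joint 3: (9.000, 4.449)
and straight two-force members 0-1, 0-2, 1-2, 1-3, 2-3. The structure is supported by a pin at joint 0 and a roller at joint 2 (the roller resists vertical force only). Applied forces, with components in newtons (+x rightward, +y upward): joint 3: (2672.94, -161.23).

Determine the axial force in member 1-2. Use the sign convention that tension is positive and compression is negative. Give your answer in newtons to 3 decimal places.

N=4 nodes, M=5 members, R=3 reactions → 2N=8, M+R=8
member 0 (0-1): L=4.6504, (cx,cy)=(0.5688,0.8225)
member 1 (0-2): L=6.3030, (cx,cy)=(1.0000,0.0000)
member 2 (1-2): L=5.2926, (cx,cy)=(0.6912,-0.7227)
member 3 (1-3): L=6.3856, (cx,cy)=(0.9952,0.0977)
member 4 (2-3): L=5.2026, (cx,cy)=(0.5184,0.8551)
solve A·x = −loads:
  F[0-1] = +2377.7401 N (tension)
  F[0-2] = +1320.5703 N (tension)
  F[1-2] = -2305.8053 N (compression)
  F[1-3] = +2960.2041 N (tension)
  F[2-3] = -526.8150 N (compression)
  Rx@0 = -2672.9400 N
  Ry@0 = -1955.6953 N
  Ry@2 = +2116.9253 N

-2305.805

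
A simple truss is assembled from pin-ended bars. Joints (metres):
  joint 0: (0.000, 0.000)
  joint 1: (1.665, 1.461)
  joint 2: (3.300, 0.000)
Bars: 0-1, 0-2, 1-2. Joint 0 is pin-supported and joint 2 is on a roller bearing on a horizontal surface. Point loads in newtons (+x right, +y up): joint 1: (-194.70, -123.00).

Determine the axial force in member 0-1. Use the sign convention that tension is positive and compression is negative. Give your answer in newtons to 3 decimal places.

-223.088

N=3 nodes, M=3 members, R=3 reactions → 2N=6, M+R=6
member 0 (0-1): L=2.2151, (cx,cy)=(0.7517,0.6596)
member 1 (0-2): L=3.3000, (cx,cy)=(1.0000,0.0000)
member 2 (1-2): L=2.1927, (cx,cy)=(0.7457,-0.6663)
solve A·x = −loads:
  F[0-1] = -223.0884 N (compression)
  F[0-2] = -27.0149 N (compression)
  F[1-2] = +36.2290 N (tension)
  Rx@0 = +194.7000 N
  Ry@0 = +147.1399 N
  Ry@2 = -24.1399 N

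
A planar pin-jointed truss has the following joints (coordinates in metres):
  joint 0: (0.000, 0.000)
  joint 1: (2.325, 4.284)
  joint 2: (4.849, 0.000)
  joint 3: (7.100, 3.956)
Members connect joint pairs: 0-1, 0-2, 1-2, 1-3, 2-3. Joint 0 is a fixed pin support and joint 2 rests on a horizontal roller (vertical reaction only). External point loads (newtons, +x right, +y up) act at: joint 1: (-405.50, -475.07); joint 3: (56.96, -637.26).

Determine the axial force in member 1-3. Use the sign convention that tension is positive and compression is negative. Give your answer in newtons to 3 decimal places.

N=4 nodes, M=5 members, R=3 reactions → 2N=8, M+R=8
member 0 (0-1): L=4.8742, (cx,cy)=(0.4770,0.8789)
member 1 (0-2): L=4.8490, (cx,cy)=(1.0000,0.0000)
member 2 (1-2): L=4.9722, (cx,cy)=(0.5076,-0.8616)
member 3 (1-3): L=4.7863, (cx,cy)=(0.9976,-0.0685)
member 4 (2-3): L=4.5516, (cx,cy)=(0.4946,0.8691)
solve A·x = −loads:
  F[0-1] = -299.5048 N (compression)
  F[0-2] = -205.6772 N (compression)
  F[1-2] = -278.0583 N (compression)
  F[1-3] = +404.7360 N (tension)
  F[2-3] = -701.2890 N (compression)
  Rx@0 = +348.5400 N
  Ry@0 = +263.2363 N
  Ry@2 = +849.0937 N

404.736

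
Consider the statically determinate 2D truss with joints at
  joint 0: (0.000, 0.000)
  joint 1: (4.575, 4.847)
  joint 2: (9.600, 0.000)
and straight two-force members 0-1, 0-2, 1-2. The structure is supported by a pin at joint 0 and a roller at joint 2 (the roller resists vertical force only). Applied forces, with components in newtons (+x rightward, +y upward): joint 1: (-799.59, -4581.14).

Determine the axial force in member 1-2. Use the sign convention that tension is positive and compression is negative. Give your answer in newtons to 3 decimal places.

-2563.204

N=3 nodes, M=3 members, R=3 reactions → 2N=6, M+R=6
member 0 (0-1): L=6.6651, (cx,cy)=(0.6864,0.7272)
member 1 (0-2): L=9.6000, (cx,cy)=(1.0000,0.0000)
member 2 (1-2): L=6.9817, (cx,cy)=(0.7197,-0.6942)
solve A·x = −loads:
  F[0-1] = -3852.5641 N (compression)
  F[0-2] = +1844.8394 N (tension)
  F[1-2] = -2563.2044 N (compression)
  Rx@0 = +799.5900 N
  Ry@0 = +2801.6501 N
  Ry@2 = +1779.4899 N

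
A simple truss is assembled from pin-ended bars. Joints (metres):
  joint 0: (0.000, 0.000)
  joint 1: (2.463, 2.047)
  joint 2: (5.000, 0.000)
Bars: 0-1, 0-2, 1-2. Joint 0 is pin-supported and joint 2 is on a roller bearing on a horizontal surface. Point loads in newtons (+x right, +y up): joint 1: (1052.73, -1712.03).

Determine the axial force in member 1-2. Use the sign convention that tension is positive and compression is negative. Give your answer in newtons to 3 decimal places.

-2029.374

N=3 nodes, M=3 members, R=3 reactions → 2N=6, M+R=6
member 0 (0-1): L=3.2026, (cx,cy)=(0.7691,0.6392)
member 1 (0-2): L=5.0000, (cx,cy)=(1.0000,0.0000)
member 2 (1-2): L=3.2598, (cx,cy)=(0.7783,-0.6279)
solve A·x = −loads:
  F[0-1] = -684.7883 N (compression)
  F[0-2] = +1579.3769 N (tension)
  F[1-2] = -2029.3737 N (compression)
  Rx@0 = -1052.7300 N
  Ry@0 = +437.6964 N
  Ry@2 = +1274.3336 N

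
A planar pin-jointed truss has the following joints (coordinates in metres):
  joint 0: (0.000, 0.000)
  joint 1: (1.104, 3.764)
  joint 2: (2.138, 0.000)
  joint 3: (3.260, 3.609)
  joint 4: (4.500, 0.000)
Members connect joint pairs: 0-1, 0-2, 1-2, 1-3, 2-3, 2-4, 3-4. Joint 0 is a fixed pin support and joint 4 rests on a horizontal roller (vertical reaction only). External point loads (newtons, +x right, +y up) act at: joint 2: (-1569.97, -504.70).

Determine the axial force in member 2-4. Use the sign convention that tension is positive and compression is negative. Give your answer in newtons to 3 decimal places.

N=5 nodes, M=7 members, R=3 reactions → 2N=10, M+R=10
member 0 (0-1): L=3.9226, (cx,cy)=(0.2814,0.9596)
member 1 (0-2): L=2.1380, (cx,cy)=(1.0000,0.0000)
member 2 (1-2): L=3.9034, (cx,cy)=(0.2649,-0.9643)
member 3 (1-3): L=2.1616, (cx,cy)=(0.9974,-0.0717)
member 4 (2-3): L=3.7794, (cx,cy)=(0.2969,0.9549)
member 5 (2-4): L=2.3620, (cx,cy)=(1.0000,0.0000)
member 6 (3-4): L=3.8161, (cx,cy)=(0.3249,-0.9457)
solve A·x = −loads:
  F[0-1] = -276.0712 N (compression)
  F[0-2] = -1492.2702 N (compression)
  F[1-2] = +286.1700 N (tension)
  F[1-3] = -153.9009 N (compression)
  F[2-3] = +239.5526 N (tension)
  F[2-4] = +82.3879 N (tension)
  F[3-4] = -253.5475 N (compression)
  Rx@0 = +1569.9700 N
  Ry@0 = +264.9114 N
  Ry@4 = +239.7886 N

82.388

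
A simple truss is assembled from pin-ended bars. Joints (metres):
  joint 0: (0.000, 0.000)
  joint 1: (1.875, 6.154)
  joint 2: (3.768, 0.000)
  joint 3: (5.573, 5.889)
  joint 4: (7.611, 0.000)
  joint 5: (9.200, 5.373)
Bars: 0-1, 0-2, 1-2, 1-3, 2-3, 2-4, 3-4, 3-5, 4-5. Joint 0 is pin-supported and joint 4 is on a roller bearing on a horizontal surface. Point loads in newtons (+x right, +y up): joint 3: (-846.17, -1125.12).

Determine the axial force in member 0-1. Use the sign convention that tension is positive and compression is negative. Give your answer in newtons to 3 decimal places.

-999.384

N=6 nodes, M=9 members, R=3 reactions → 2N=12, M+R=12
member 0 (0-1): L=6.4333, (cx,cy)=(0.2915,0.9566)
member 1 (0-2): L=3.7680, (cx,cy)=(1.0000,0.0000)
member 2 (1-2): L=6.4386, (cx,cy)=(0.2940,-0.9558)
member 3 (1-3): L=3.7075, (cx,cy)=(0.9974,-0.0715)
member 4 (2-3): L=6.1594, (cx,cy)=(0.2930,0.9561)
member 5 (2-4): L=3.8430, (cx,cy)=(1.0000,0.0000)
member 6 (3-4): L=6.2317, (cx,cy)=(0.3270,-0.9450)
member 7 (3-5): L=3.6635, (cx,cy)=(0.9900,-0.1408)
member 8 (4-5): L=5.6030, (cx,cy)=(0.2836,0.9589)
solve A·x = −loads:
  F[0-1] = -999.3845 N (compression)
  F[0-2] = -554.8971 N (compression)
  F[1-2] = +1045.0776 N (tension)
  F[1-3] = -600.0704 N (compression)
  F[2-3] = -1044.7548 N (compression)
  F[2-4] = +58.5284 N (tension)
  F[3-4] = -178.9646 N (compression)
  F[3-5] = +0.0000 N (tension)
  F[4-5] = -0.0000 N (compression)
  Rx@0 = +846.1700 N
  Ry@0 = +955.9965 N
  Ry@4 = +169.1235 N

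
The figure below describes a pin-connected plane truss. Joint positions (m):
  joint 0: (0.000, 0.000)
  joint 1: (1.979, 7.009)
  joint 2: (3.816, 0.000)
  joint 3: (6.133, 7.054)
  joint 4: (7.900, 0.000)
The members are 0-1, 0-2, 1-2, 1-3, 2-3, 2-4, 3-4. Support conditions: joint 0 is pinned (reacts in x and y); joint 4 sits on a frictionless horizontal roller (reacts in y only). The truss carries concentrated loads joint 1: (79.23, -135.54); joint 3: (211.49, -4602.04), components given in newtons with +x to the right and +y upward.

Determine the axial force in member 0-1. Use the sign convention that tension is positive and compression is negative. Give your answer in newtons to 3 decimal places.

N=5 nodes, M=7 members, R=3 reactions → 2N=10, M+R=10
member 0 (0-1): L=7.2830, (cx,cy)=(0.2717,0.9624)
member 1 (0-2): L=3.8160, (cx,cy)=(1.0000,0.0000)
member 2 (1-2): L=7.2457, (cx,cy)=(0.2535,-0.9673)
member 3 (1-3): L=4.1542, (cx,cy)=(0.9999,0.0108)
member 4 (2-3): L=7.4248, (cx,cy)=(0.3121,0.9501)
member 5 (2-4): L=4.0840, (cx,cy)=(1.0000,0.0000)
member 6 (3-4): L=7.2719, (cx,cy)=(0.2430,-0.9700)
solve A·x = −loads:
  F[0-1] = -905.8772 N (compression)
  F[0-2] = +536.8718 N (tension)
  F[1-2] = +755.3318 N (tension)
  F[1-3] = -516.9103 N (compression)
  F[2-3] = -769.0593 N (compression)
  F[2-4] = +968.3649 N (tension)
  F[3-4] = -3985.2278 N (compression)
  Rx@0 = -290.7200 N
  Ry@0 = +871.7928 N
  Ry@4 = +3865.7872 N

-905.877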